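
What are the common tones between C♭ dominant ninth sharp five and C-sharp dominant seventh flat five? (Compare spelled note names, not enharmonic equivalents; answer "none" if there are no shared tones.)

G

C♭ dominant ninth sharp five: C-flat E-flat G B-double-flat D-flat
C-sharp dominant seventh flat five: C-sharp E-sharp G B
Common to both → G.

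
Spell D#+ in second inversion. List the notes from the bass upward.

A## – D# – F##

In root position, D#+ is D#–F##–A##.
Second inversion puts the fifth (A##) in the bass.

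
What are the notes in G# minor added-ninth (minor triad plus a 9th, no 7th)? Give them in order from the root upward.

G-sharp B D-sharp A-sharp

Root G-sharp, quality minor added-ninth:
- root: G-sharp
- minor 3rd: B
- perfect 5th: D-sharp
- major 9th: A-sharp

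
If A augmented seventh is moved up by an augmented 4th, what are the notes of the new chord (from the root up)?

D-sharp F-double-sharp A-double-sharp C-sharp

An augmented 4th up from A is D-sharp, so the new chord is D-sharp augmented seventh.
- root: D-sharp
- major 3rd: F-double-sharp
- augmented 5th: A-double-sharp
- minor 7th: C-sharp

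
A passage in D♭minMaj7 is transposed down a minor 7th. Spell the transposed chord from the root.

Eb, Gb, Bb, D

Db down a minor 7th → Eb. New chord: Eb minor-major seventh.
- root: Eb
- minor 3rd: Gb
- perfect 5th: Bb
- major 7th: D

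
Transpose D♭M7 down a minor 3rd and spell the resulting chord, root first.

Db down a minor 3rd → Bb. New chord: Bb major seventh.
Root: Bb
Major 3rd (3rd): D
Perfect 5th (5th): F
Major 7th (7th): A

Bb  D  F  A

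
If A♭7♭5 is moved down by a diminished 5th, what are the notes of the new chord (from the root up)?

D  F#  Ab  C

Transposed root: Ab → D (diminished 5th down). So we spell D dominant seventh flat five:
root → D
3rd (major 3rd) → F#
5th (diminished 5th) → Ab
7th (minor 7th) → C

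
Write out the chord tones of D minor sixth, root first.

D, F, A, B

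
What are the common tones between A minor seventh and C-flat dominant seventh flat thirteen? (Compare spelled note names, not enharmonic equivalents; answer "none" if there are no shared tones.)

none

A minor seventh = A, C, E, G.
C-flat dominant seventh flat thirteen = C-flat, E-flat, G-flat, B-double-flat, A-double-flat.
Shared: none.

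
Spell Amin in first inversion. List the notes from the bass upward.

Amin = A–C–E; first inversion → third (C) lowest.

C E A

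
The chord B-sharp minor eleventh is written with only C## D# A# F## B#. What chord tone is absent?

E#

The full B-sharp minor eleventh chord is B#, D#, F##, A#, C##, E#.
Comparing with the voicing, the perfect 11th (11th) — E# — is absent.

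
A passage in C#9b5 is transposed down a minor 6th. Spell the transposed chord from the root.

E♯ – G𝄪 – B – D♯ – F𝄪

C♯ down a minor 6th → E♯. New chord: E♯ dominant ninth flat five.
Root: E♯
Major 3rd (3rd): G𝄪
Diminished 5th (5th): B
Minor 7th (7th): D♯
Major 9th (9th): F𝄪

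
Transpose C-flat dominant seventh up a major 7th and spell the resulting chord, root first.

Transposed root: C-flat → B-flat (major 7th up). So we spell B-flat dominant seventh:
Root: B-flat
Major 3rd (3rd): D
Perfect 5th (5th): F
Minor 7th (7th): A-flat

B-flat, D, F, A-flat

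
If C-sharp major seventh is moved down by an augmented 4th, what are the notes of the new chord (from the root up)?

Transposed root: C# → G (augmented 4th down). So we spell G major seventh:
root → G
3rd (major 3rd) → B
5th (perfect 5th) → D
7th (major 7th) → F#

G – B – D – F#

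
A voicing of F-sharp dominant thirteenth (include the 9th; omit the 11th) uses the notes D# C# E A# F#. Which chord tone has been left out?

The full F-sharp dominant thirteenth chord is F#, A#, C#, E, G#, D#.
Comparing with the voicing, the major 9th (9th) — G# — is absent.

G#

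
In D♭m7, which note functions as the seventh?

Root of D♭m7 = Db. The 7th is a minor 7th: Db up a minor 7th → Cb.

Cb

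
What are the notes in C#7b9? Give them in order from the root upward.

C#7b9 is a dominant seventh flat nine built on C#.
root → C#
3rd (major 3rd) → E#
5th (perfect 5th) → G#
7th (minor 7th) → B
9th (minor 9th) → D

C# – E# – G# – B – D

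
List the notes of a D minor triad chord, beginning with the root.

D  F  A

D minor triad is a minor triad built on D.
D — root
F — minor 3rd
A — perfect 5th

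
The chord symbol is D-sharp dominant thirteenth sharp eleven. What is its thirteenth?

B-sharp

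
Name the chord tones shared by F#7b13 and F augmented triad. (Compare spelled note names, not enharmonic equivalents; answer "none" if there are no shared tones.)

C♯

F#7b13: F♯ A♯ C♯ E D
F augmented triad: F A C♯
Common to both → C♯.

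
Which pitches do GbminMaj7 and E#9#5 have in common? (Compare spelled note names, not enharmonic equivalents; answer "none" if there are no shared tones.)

GbminMaj7: Gb Bbb Db F
E#9#5: E# G## B## D# F##
Common to both → none.

none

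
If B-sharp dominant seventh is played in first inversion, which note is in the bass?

D##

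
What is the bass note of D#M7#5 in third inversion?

D#M7#5 in root position is D♯–F𝄪–A𝄪–C𝄪.
Third inversion places the seventh in the bass, which is C𝄪.

C𝄪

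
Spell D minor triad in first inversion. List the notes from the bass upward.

F A D

D minor triad = D–F–A; first inversion → third (F) lowest.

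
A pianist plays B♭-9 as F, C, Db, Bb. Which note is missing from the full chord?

Ab

B♭-9 = Bb, Db, F, Ab, C. The voicing lacks the 7th (minor 7th), Ab.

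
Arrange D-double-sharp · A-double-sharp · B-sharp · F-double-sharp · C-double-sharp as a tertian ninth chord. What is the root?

B-sharp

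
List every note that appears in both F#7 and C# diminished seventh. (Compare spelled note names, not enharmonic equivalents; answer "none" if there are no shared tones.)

C#, E

F#7 = F#, A#, C#, E.
C# diminished seventh = C#, E, G, Bb.
Shared: C#, E.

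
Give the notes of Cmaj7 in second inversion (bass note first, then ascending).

Cmaj7 = C–E–G–B; second inversion → fifth (G) lowest.

G, B, C, E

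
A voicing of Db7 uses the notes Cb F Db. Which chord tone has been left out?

Ab

The full Db7 chord is Db, F, Ab, Cb.
Comparing with the voicing, the perfect 5th (5th) — Ab — is absent.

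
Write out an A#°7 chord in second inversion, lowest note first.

In root position, A#°7 is A#–C#–E–G.
Second inversion puts the fifth (E) in the bass.

E, G, A#, C#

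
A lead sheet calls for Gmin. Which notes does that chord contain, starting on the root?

G Bb D

Gmin: minor triad on G.
G — root
Bb — minor 3rd
D — perfect 5th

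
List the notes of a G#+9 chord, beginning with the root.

G#  B#  D##  F#  A#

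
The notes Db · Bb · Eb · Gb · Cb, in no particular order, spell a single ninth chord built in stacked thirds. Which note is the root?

Cb

Stacking in thirds gives Cb – Eb – Gb – Bb – Db, so Cb is the root — Cb major ninth.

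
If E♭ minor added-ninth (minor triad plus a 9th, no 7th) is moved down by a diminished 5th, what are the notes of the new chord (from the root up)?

E-flat down a diminished 5th → A. New chord: A minor added-ninth.
A — root
C — minor 3rd
E — perfect 5th
B — major 9th

A, C, E, B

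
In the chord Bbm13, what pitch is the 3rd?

Bbm13 is built on Bb; its 3rd is a minor 3rd above the root.
A third above B uses the letter D, and the minor 3rd above Bb is Db.

Db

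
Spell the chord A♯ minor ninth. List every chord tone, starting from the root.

A# C# E# G# B#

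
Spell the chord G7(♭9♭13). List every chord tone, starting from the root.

Root G, quality dominant seventh flat nine flat thirteen:
root → G
3rd (major 3rd) → B
5th (perfect 5th) → D
7th (minor 7th) → F
9th (minor 9th) → Ab
13th (minor 13th) → Eb

G – B – D – F – Ab – Eb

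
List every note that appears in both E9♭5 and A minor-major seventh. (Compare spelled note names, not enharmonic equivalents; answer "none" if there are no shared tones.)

E, G#

E9♭5 = E, G#, Bb, D, F#.
A minor-major seventh = A, C, E, G#.
Shared: E, G#.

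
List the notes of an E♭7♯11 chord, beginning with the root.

Eb G Bb Db A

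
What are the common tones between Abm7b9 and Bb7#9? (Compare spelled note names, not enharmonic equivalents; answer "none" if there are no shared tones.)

A♭

Abm7b9: A♭ C♭ E♭ G♭ B𝄫
Bb7#9: B♭ D F A♭ C♯
Common to both → A♭.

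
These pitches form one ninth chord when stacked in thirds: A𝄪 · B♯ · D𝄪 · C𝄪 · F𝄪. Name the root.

B♯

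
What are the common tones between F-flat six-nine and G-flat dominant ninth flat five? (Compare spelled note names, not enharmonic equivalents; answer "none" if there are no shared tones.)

F-flat – A-flat – G-flat

F-flat six-nine = F-flat, A-flat, C-flat, D-flat, G-flat.
G-flat dominant ninth flat five = G-flat, B-flat, D-double-flat, F-flat, A-flat.
Shared: F-flat, A-flat, G-flat.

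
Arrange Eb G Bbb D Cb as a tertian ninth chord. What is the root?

Stacking in thirds gives Cb – Eb – G – Bbb – D, so Cb is the root — Cb dominant seventh sharp nine sharp five.

Cb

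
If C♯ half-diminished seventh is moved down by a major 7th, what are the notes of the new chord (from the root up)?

D, F, Ab, C

Transposed root: C# → D (major 7th down). So we spell D half-diminished seventh:
Root: D
Minor 3rd (3rd): F
Diminished 5th (5th): Ab
Minor 7th (7th): C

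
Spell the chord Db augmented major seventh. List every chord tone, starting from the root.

Db augmented major seventh is an augmented major seventh built on D-flat.
root → D-flat
3rd (major 3rd) → F
5th (augmented 5th) → A
7th (major 7th) → C

D-flat, F, A, C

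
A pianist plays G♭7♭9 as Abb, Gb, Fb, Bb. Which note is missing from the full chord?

Db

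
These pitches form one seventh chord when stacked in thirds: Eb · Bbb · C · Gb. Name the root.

C

Stacking in thirds gives C – Eb – Gb – Bbb, so C is the root — C diminished seventh.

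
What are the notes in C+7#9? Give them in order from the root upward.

C+7#9: dominant seventh sharp nine sharp five on C.
root → C
3rd (major 3rd) → E
5th (augmented 5th) → G♯
7th (minor 7th) → B♭
9th (augmented 9th) → D♯

C  E  G♯  B♭  D♯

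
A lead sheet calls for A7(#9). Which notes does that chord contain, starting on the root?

A, C#, E, G, B#

Root A, quality dominant seventh sharp nine:
A — root
C# — major 3rd
E — perfect 5th
G — minor 7th
B# — augmented 9th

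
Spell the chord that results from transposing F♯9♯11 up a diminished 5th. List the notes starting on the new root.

C, E, G, Bb, D, F#

Transposed root: F# → C (diminished 5th up). So we spell C dominant ninth sharp eleven:
- root: C
- major 3rd: E
- perfect 5th: G
- minor 7th: Bb
- major 9th: D
- augmented 11th: F#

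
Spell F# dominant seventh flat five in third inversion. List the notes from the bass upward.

E F# A# C

In root position, F# dominant seventh flat five is F#–A#–C–E.
Third inversion puts the seventh (E) in the bass.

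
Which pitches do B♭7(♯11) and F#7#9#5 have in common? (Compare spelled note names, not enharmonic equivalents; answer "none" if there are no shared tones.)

E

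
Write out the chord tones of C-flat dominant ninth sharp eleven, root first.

Root Cb, quality dominant ninth sharp eleven:
root → Cb
3rd (major 3rd) → Eb
5th (perfect 5th) → Gb
7th (minor 7th) → Bbb
9th (major 9th) → Db
11th (augmented 11th) → F

Cb, Eb, Gb, Bbb, Db, F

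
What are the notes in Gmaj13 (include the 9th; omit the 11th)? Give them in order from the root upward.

G, B, D, F#, A, E

Gmaj13: major thirteenth on G.
- root: G
- major 3rd: B
- perfect 5th: D
- major 7th: F#
- major 9th: A
- major 13th: E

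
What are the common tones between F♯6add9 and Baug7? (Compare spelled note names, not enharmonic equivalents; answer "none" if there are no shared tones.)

D#

F♯6add9 = F#, A#, C#, D#, G#.
Baug7 = B, D#, F##, A.
Shared: D#.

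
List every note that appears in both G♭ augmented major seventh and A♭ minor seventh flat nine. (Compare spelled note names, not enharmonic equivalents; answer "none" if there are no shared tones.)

G♭ augmented major seventh: G-flat B-flat D F
A♭ minor seventh flat nine: A-flat C-flat E-flat G-flat B-double-flat
Common to both → G-flat.

G-flat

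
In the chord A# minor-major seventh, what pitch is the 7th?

G-double-sharp

A# minor-major seventh is built on A-sharp; its 7th is a major 7th above the root.
A seventh above A uses the letter G, and the major 7th above A-sharp is G-double-sharp.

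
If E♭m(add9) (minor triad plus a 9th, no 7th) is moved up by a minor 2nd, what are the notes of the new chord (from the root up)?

A minor 2nd up from E♭ is F♭, so the new chord is F♭ minor added-ninth.
- root: F♭
- minor 3rd: A𝄫
- perfect 5th: C♭
- major 9th: G♭

F♭  A𝄫  C♭  G♭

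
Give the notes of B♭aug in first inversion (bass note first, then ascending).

D – F♯ – B♭

In root position, B♭aug is B♭–D–F♯.
First inversion puts the third (D) in the bass.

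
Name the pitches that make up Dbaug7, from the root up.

Db  F  A  Cb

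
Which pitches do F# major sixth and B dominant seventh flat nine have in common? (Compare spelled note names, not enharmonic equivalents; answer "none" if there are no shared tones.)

F# major sixth: F-sharp A-sharp C-sharp D-sharp
B dominant seventh flat nine: B D-sharp F-sharp A C
Common to both → F-sharp, D-sharp.

F-sharp, D-sharp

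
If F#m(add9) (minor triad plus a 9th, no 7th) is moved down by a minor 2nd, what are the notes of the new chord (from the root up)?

A minor 2nd down from F♯ is E♯, so the new chord is E♯ minor added-ninth.
root → E♯
3rd (minor 3rd) → G♯
5th (perfect 5th) → B♯
9th (major 9th) → F𝄪

E♯  G♯  B♯  F𝄪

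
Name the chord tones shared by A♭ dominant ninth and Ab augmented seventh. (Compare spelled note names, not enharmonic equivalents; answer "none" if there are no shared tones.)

Ab – C – Gb

A♭ dominant ninth = Ab, C, Eb, Gb, Bb.
Ab augmented seventh = Ab, C, E, Gb.
Shared: Ab, C, Gb.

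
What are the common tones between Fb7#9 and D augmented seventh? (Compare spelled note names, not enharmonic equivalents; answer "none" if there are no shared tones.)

none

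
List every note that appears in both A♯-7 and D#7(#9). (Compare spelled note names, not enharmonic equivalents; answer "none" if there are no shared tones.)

A#, C#

A♯-7 = A#, C#, E#, G#.
D#7(#9) = D#, F##, A#, C#, E##.
Shared: A#, C#.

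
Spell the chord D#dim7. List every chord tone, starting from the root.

D#  F#  A  C

D#dim7: diminished seventh on D#.
- root: D#
- minor 3rd: F#
- diminished 5th: A
- diminished 7th: C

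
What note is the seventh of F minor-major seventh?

E

F minor-major seventh is built on F; its 7th is a major 7th above the root.
A seventh above F uses the letter E, and the major 7th above F is E.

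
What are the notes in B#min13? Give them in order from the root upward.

B♯, D♯, F𝄪, A♯, C𝄪, E♯, G𝄪

B#min13 is a minor thirteenth built on B♯.
Root: B♯
Minor 3rd (3rd): D♯
Perfect 5th (5th): F𝄪
Minor 7th (7th): A♯
Major 9th (9th): C𝄪
Perfect 11th (11th): E♯
Major 13th (13th): G𝄪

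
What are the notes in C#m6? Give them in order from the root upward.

C#m6 is a minor sixth built on C#.
- root: C#
- minor 3rd: E
- perfect 5th: G#
- major 6th: A#

C#, E, G#, A#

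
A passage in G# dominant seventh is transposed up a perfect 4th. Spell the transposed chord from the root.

C# E# G# B

G# up a perfect 4th → C#. New chord: C# dominant seventh.
C# — root
E# — major 3rd
G# — perfect 5th
B — minor 7th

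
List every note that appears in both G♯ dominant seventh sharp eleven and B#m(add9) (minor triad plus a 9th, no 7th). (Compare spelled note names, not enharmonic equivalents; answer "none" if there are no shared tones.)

B# – D# – C##

G♯ dominant seventh sharp eleven = G#, B#, D#, F#, C##.
B#m(add9) = B#, D#, F##, C##.
Shared: B#, D#, C##.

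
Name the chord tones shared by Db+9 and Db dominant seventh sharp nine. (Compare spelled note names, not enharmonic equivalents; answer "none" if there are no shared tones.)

Db+9 = Db, F, A, Cb, Eb.
Db dominant seventh sharp nine = Db, F, Ab, Cb, E.
Shared: Db, F, Cb.

Db F Cb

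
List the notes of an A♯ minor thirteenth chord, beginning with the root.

Root A-sharp, quality minor thirteenth:
root → A-sharp
3rd (minor 3rd) → C-sharp
5th (perfect 5th) → E-sharp
7th (minor 7th) → G-sharp
9th (major 9th) → B-sharp
11th (perfect 11th) → D-sharp
13th (major 13th) → F-double-sharp

A-sharp, C-sharp, E-sharp, G-sharp, B-sharp, D-sharp, F-double-sharp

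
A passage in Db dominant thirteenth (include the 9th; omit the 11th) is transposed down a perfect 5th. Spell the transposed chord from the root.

D-flat down a perfect 5th → G-flat. New chord: G-flat dominant thirteenth.
Root: G-flat
Major 3rd (3rd): B-flat
Perfect 5th (5th): D-flat
Minor 7th (7th): F-flat
Major 9th (9th): A-flat
Major 13th (13th): E-flat

G-flat – B-flat – D-flat – F-flat – A-flat – E-flat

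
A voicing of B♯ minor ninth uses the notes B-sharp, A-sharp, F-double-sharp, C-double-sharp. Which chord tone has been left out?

D-sharp

B♯ minor ninth = B-sharp, D-sharp, F-double-sharp, A-sharp, C-double-sharp. The voicing lacks the 3rd (minor 3rd), D-sharp.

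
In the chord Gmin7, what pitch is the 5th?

Root of Gmin7 = G. The 5th is a perfect 5th: G up a perfect 5th → D.

D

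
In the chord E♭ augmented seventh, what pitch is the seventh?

D-flat

E♭ augmented seventh is built on E-flat; its 7th is a minor 7th above the root.
A seventh above E uses the letter D, and the minor 7th above E-flat is D-flat.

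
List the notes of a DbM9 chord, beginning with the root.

Root Db, quality major ninth:
- root: Db
- major 3rd: F
- perfect 5th: Ab
- major 7th: C
- major 9th: Eb

Db, F, Ab, C, Eb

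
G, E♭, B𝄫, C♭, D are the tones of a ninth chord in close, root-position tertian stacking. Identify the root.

C♭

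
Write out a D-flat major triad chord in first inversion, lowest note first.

D-flat major triad = D-flat–F–A-flat; first inversion → third (F) lowest.

F A-flat D-flat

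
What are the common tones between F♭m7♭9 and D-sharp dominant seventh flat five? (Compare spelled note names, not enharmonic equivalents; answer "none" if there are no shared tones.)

none

F♭m7♭9 = F♭, A𝄫, C♭, E𝄫, G𝄫.
D-sharp dominant seventh flat five = D♯, F𝄪, A, C♯.
Shared: none.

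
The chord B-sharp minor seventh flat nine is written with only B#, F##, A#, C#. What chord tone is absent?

D#

The full B-sharp minor seventh flat nine chord is B#, D#, F##, A#, C#.
Comparing with the voicing, the minor 3rd (3rd) — D# — is absent.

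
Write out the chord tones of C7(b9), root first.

C, E, G, B♭, D♭

C7(b9) is a dominant seventh flat nine built on C.
root → C
3rd (major 3rd) → E
5th (perfect 5th) → G
7th (minor 7th) → B♭
9th (minor 9th) → D♭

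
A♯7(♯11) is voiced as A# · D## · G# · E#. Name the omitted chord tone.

The full A♯7(♯11) chord is A#, C##, E#, G#, D##.
Comparing with the voicing, the major 3rd (3rd) — C## — is absent.

C##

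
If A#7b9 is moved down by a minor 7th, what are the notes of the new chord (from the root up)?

B#, D##, F##, A#, C#

Transposed root: A# → B# (minor 7th down). So we spell B# dominant seventh flat nine:
B# — root
D## — major 3rd
F## — perfect 5th
A# — minor 7th
C# — minor 9th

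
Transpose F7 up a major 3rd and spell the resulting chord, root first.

A, C#, E, G

F up a major 3rd → A. New chord: A dominant seventh.
A — root
C# — major 3rd
E — perfect 5th
G — minor 7th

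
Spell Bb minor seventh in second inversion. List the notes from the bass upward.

In root position, Bb minor seventh is Bb–Db–F–Ab.
Second inversion puts the fifth (F) in the bass.

F – Ab – Bb – Db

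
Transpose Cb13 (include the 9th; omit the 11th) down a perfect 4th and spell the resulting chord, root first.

Gb Bb Db Fb Ab Eb

Transposed root: Cb → Gb (perfect 4th down). So we spell Gb dominant thirteenth:
Root: Gb
Major 3rd (3rd): Bb
Perfect 5th (5th): Db
Minor 7th (7th): Fb
Major 9th (9th): Ab
Major 13th (13th): Eb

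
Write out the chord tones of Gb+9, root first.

G♭  B♭  D  F♭  A♭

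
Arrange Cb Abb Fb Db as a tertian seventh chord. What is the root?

Stacking in thirds gives Db – Fb – Abb – Cb, so Db is the root — Db half-diminished seventh.

Db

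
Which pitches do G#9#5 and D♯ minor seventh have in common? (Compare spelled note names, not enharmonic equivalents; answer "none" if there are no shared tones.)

F# A#

G#9#5: G# B# D## F# A#
D♯ minor seventh: D# F# A# C#
Common to both → F#, A#.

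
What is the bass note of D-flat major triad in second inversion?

A♭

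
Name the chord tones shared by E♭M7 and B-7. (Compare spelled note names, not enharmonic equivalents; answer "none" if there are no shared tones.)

E♭M7 = Eb, G, Bb, D.
B-7 = B, D, F#, A.
Shared: D.

D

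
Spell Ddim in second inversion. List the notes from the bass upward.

A♭, D, F

In root position, Ddim is D–F–A♭.
Second inversion puts the fifth (A♭) in the bass.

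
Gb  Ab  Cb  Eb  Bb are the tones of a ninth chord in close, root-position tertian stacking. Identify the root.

Ab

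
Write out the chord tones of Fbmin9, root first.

Fb  Abb  Cb  Ebb  Gb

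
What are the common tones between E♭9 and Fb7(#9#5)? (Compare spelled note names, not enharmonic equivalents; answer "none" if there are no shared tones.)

E♭9 = Eb, G, Bb, Db, F.
Fb7(#9#5) = Fb, Ab, C, Ebb, G.
Shared: G.

G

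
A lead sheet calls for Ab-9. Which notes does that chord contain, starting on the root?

A♭ – C♭ – E♭ – G♭ – B♭

Ab-9 is a minor ninth built on A♭.
Root: A♭
Minor 3rd (3rd): C♭
Perfect 5th (5th): E♭
Minor 7th (7th): G♭
Major 9th (9th): B♭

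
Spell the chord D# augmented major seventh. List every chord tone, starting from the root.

D# augmented major seventh: augmented major seventh on D-sharp.
Root: D-sharp
Major 3rd (3rd): F-double-sharp
Augmented 5th (5th): A-double-sharp
Major 7th (7th): C-double-sharp

D-sharp F-double-sharp A-double-sharp C-double-sharp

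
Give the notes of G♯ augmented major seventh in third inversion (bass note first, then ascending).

F##  G#  B#  D##

In root position, G♯ augmented major seventh is G#–B#–D##–F##.
Third inversion puts the seventh (F##) in the bass.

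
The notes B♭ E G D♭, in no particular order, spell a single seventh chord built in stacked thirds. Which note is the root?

Arranged so that each adjacent pair is a third by letter name: E – G – B♭ – D♭.
The bottom of that stack, E, is the root (this is E diminished seventh).

E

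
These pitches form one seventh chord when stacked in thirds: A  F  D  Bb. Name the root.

Arranged so that each adjacent pair is a third by letter name: Bb – D – F – A.
The bottom of that stack, Bb, is the root (this is Bb major seventh).

Bb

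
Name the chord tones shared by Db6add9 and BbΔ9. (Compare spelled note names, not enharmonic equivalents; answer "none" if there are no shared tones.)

F  Bb

Db6add9: Db F Ab Bb Eb
BbΔ9: Bb D F A C
Common to both → F, Bb.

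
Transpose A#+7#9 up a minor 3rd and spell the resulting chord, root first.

C# – E# – G## – B – D##

A minor 3rd up from A# is C#, so the new chord is C# dominant seventh sharp nine sharp five.
C# — root
E# — major 3rd
G## — augmented 5th
B — minor 7th
D## — augmented 9th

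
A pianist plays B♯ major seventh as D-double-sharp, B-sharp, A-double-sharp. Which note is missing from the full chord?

The full B♯ major seventh chord is B-sharp, D-double-sharp, F-double-sharp, A-double-sharp.
Comparing with the voicing, the perfect 5th (5th) — F-double-sharp — is absent.

F-double-sharp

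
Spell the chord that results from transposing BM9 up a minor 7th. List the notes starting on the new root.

Transposed root: B → A (minor 7th up). So we spell A major ninth:
Root: A
Major 3rd (3rd): C#
Perfect 5th (5th): E
Major 7th (7th): G#
Major 9th (9th): B

A  C#  E  G#  B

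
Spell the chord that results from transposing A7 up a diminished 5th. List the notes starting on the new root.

A diminished 5th up from A is Eb, so the new chord is Eb dominant seventh.
Root: Eb
Major 3rd (3rd): G
Perfect 5th (5th): Bb
Minor 7th (7th): Db

Eb G Bb Db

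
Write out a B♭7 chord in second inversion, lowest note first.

F Ab Bb D

B♭7 = Bb–D–F–Ab; second inversion → fifth (F) lowest.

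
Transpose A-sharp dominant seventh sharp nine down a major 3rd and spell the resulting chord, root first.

F♯ A♯ C♯ E G𝄪

A major 3rd down from A♯ is F♯, so the new chord is F♯ dominant seventh sharp nine.
root → F♯
3rd (major 3rd) → A♯
5th (perfect 5th) → C♯
7th (minor 7th) → E
9th (augmented 9th) → G𝄪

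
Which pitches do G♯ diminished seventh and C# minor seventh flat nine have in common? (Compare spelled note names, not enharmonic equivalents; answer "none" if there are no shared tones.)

G-sharp  B  D

G♯ diminished seventh = G-sharp, B, D, F.
C# minor seventh flat nine = C-sharp, E, G-sharp, B, D.
Shared: G-sharp, B, D.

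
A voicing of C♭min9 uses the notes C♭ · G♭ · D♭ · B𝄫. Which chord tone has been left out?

C♭min9 = C♭, E𝄫, G♭, B𝄫, D♭. The voicing lacks the 3rd (minor 3rd), E𝄫.

E𝄫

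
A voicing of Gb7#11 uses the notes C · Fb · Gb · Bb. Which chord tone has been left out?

Gb7#11 = Gb, Bb, Db, Fb, C. The voicing lacks the 5th (perfect 5th), Db.

Db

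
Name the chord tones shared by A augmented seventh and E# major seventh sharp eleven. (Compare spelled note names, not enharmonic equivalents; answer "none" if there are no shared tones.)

A augmented seventh = A, C-sharp, E-sharp, G.
E# major seventh sharp eleven = E-sharp, G-double-sharp, B-sharp, D-double-sharp, A-double-sharp.
Shared: E-sharp.

E-sharp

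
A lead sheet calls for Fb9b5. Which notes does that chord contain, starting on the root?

Fb9b5 is a dominant ninth flat five built on Fb.
Root: Fb
Major 3rd (3rd): Ab
Diminished 5th (5th): Cbb
Minor 7th (7th): Ebb
Major 9th (9th): Gb

Fb  Ab  Cbb  Ebb  Gb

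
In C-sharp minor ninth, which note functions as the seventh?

Root of C-sharp minor ninth = C#. The 7th is a minor 7th: C# up a minor 7th → B.

B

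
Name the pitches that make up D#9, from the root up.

D#9 is a dominant ninth built on D♯.
root → D♯
3rd (major 3rd) → F𝄪
5th (perfect 5th) → A♯
7th (minor 7th) → C♯
9th (major 9th) → E♯

D♯ – F𝄪 – A♯ – C♯ – E♯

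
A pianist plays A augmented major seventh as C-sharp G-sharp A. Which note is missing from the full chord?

A augmented major seventh = A, C-sharp, E-sharp, G-sharp. The voicing lacks the 5th (augmented 5th), E-sharp.

E-sharp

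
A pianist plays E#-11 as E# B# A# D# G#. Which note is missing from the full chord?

F##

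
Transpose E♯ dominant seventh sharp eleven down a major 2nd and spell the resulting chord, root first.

D♯  F𝄪  A♯  C♯  G𝄪

E♯ down a major 2nd → D♯. New chord: D♯ dominant seventh sharp eleven.
- root: D♯
- major 3rd: F𝄪
- perfect 5th: A♯
- minor 7th: C♯
- augmented 11th: G𝄪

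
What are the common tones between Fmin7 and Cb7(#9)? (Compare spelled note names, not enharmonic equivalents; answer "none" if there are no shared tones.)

E♭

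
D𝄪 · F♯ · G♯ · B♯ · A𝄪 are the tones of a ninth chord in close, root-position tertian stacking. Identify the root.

G♯

Stacking in thirds gives G♯ – B♯ – D𝄪 – F♯ – A𝄪, so G♯ is the root — G♯ dominant seventh sharp nine sharp five.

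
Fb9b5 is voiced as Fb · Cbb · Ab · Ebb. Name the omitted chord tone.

Gb

The full Fb9b5 chord is Fb, Ab, Cbb, Ebb, Gb.
Comparing with the voicing, the major 9th (9th) — Gb — is absent.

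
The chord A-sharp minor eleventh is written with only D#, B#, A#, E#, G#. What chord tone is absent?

The full A-sharp minor eleventh chord is A#, C#, E#, G#, B#, D#.
Comparing with the voicing, the minor 3rd (3rd) — C# — is absent.

C#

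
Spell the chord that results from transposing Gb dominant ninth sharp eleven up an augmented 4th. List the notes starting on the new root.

An augmented 4th up from Gb is C, so the new chord is C dominant ninth sharp eleven.
Root: C
Major 3rd (3rd): E
Perfect 5th (5th): G
Minor 7th (7th): Bb
Major 9th (9th): D
Augmented 11th (11th): F#

C, E, G, Bb, D, F#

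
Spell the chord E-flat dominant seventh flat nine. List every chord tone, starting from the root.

E-flat – G – B-flat – D-flat – F-flat

E-flat dominant seventh flat nine: dominant seventh flat nine on E-flat.
- root: E-flat
- major 3rd: G
- perfect 5th: B-flat
- minor 7th: D-flat
- minor 9th: F-flat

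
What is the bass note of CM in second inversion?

CM in root position is C–E–G.
Second inversion places the fifth in the bass, which is G.

G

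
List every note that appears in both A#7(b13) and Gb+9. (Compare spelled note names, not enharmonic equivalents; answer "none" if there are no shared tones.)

A#7(b13) = A♯, C𝄪, E♯, G♯, F♯.
Gb+9 = G♭, B♭, D, F♭, A♭.
Shared: none.

none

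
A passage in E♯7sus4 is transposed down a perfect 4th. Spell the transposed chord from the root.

B#  E#  F##  A#

E# down a perfect 4th → B#. New chord: B# dominant seventh suspended fourth.
Root: B#
Perfect 4th (4th): E#
Perfect 5th (5th): F##
Minor 7th (7th): A#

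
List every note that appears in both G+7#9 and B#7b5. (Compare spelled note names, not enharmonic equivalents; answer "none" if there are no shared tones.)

A#

G+7#9 = G, B, D#, F, A#.
B#7b5 = B#, D##, F#, A#.
Shared: A#.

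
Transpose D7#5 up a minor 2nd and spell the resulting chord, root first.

A minor 2nd up from D is E♭, so the new chord is E♭ augmented seventh.
root → E♭
3rd (major 3rd) → G
5th (augmented 5th) → B
7th (minor 7th) → D♭

E♭ – G – B – D♭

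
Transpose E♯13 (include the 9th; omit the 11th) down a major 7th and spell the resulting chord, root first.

F# – A# – C# – E – G# – D#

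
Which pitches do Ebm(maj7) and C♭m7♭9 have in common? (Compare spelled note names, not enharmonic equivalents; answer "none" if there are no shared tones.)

Gb

Ebm(maj7) = Eb, Gb, Bb, D.
C♭m7♭9 = Cb, Ebb, Gb, Bbb, Dbb.
Shared: Gb.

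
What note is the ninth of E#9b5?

Root of E#9b5 = E#. The 9th is a major 9th: E# up a major 9th → F##.

F##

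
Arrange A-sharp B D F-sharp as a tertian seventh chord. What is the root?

B

Stacking in thirds gives B – D – F-sharp – A-sharp, so B is the root — B minor-major seventh.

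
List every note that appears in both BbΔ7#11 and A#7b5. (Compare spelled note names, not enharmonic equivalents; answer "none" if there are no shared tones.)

E

BbΔ7#11: Bb D F A E
A#7b5: A# C## E G#
Common to both → E.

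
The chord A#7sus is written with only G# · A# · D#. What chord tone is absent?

E#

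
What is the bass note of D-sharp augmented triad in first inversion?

D-sharp augmented triad in root position is D#–F##–A##.
First inversion places the third in the bass, which is F##.

F##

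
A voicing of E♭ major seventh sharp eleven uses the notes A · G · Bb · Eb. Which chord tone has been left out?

D

The full E♭ major seventh sharp eleven chord is Eb, G, Bb, D, A.
Comparing with the voicing, the major 7th (7th) — D — is absent.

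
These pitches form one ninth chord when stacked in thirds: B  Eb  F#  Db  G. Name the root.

Eb

Arranged so that each adjacent pair is a third by letter name: Eb – G – B – Db – F#.
The bottom of that stack, Eb, is the root (this is Eb dominant seventh sharp nine sharp five).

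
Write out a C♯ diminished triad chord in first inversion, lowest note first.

E, G, C-sharp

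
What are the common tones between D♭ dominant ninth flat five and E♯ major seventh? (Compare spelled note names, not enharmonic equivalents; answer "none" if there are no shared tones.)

D♭ dominant ninth flat five: D-flat F A-double-flat C-flat E-flat
E♯ major seventh: E-sharp G-double-sharp B-sharp D-double-sharp
Common to both → none.

none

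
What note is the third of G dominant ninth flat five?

B

G dominant ninth flat five is built on G; its 3rd is a major 3rd above the root.
A third above G uses the letter B, and the major 3rd above G is B.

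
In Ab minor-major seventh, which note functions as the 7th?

G

Ab minor-major seventh is built on A-flat; its 7th is a major 7th above the root.
A seventh above A uses the letter G, and the major 7th above A-flat is G.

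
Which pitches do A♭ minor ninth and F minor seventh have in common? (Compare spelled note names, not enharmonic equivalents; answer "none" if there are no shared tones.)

A-flat E-flat

A♭ minor ninth: A-flat C-flat E-flat G-flat B-flat
F minor seventh: F A-flat C E-flat
Common to both → A-flat, E-flat.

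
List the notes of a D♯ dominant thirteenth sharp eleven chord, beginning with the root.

D♯ dominant thirteenth sharp eleven: dominant thirteenth sharp eleven on D-sharp.
root → D-sharp
3rd (major 3rd) → F-double-sharp
5th (perfect 5th) → A-sharp
7th (minor 7th) → C-sharp
9th (major 9th) → E-sharp
11th (augmented 11th) → G-double-sharp
13th (major 13th) → B-sharp

D-sharp  F-double-sharp  A-sharp  C-sharp  E-sharp  G-double-sharp  B-sharp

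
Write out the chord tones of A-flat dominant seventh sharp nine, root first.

A-flat dominant seventh sharp nine: dominant seventh sharp nine on A-flat.
- root: A-flat
- major 3rd: C
- perfect 5th: E-flat
- minor 7th: G-flat
- augmented 9th: B

A-flat – C – E-flat – G-flat – B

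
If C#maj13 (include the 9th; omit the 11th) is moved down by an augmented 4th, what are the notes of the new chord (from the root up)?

Transposed root: C♯ → G (augmented 4th down). So we spell G major thirteenth:
Root: G
Major 3rd (3rd): B
Perfect 5th (5th): D
Major 7th (7th): F♯
Major 9th (9th): A
Major 13th (13th): E

G  B  D  F♯  A  E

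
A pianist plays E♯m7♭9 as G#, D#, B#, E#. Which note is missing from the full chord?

F#

The full E♯m7♭9 chord is E#, G#, B#, D#, F#.
Comparing with the voicing, the minor 9th (9th) — F# — is absent.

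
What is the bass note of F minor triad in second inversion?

C

F minor triad = F–A-flat–C. Second inversion → fifth in the bass = C.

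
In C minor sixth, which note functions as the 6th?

A

Root of C minor sixth = C. The 6th is a major 6th: C up a major 6th → A.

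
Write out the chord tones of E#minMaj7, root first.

E# G# B# D##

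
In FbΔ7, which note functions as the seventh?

Eb

Root of FbΔ7 = Fb. The 7th is a major 7th: Fb up a major 7th → Eb.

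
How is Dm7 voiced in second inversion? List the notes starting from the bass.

A, C, D, F

Dm7 = D–F–A–C; second inversion → fifth (A) lowest.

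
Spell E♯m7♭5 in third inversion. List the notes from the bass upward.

D#  E#  G#  B

E♯m7♭5 = E#–G#–B–D#; third inversion → seventh (D#) lowest.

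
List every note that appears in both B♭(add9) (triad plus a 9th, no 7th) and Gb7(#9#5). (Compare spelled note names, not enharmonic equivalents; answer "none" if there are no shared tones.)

B♭(add9) = B♭, D, F, C.
Gb7(#9#5) = G♭, B♭, D, F♭, A.
Shared: B♭, D.

B♭ D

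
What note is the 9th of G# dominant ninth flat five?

Root of G# dominant ninth flat five = G-sharp. The 9th is a major 9th: G-sharp up a major 9th → A-sharp.

A-sharp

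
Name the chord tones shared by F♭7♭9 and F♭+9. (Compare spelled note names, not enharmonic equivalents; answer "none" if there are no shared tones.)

Fb – Ab – Ebb

F♭7♭9: Fb Ab Cb Ebb Gbb
F♭+9: Fb Ab C Ebb Gb
Common to both → Fb, Ab, Ebb.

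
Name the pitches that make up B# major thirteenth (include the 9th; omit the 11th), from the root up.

B-sharp, D-double-sharp, F-double-sharp, A-double-sharp, C-double-sharp, G-double-sharp

B# major thirteenth: major thirteenth on B-sharp.
Root: B-sharp
Major 3rd (3rd): D-double-sharp
Perfect 5th (5th): F-double-sharp
Major 7th (7th): A-double-sharp
Major 9th (9th): C-double-sharp
Major 13th (13th): G-double-sharp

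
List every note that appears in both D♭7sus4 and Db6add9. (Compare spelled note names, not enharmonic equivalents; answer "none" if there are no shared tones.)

D♭7sus4 = Db, Gb, Ab, Cb.
Db6add9 = Db, F, Ab, Bb, Eb.
Shared: Db, Ab.

Db  Ab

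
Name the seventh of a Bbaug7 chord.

Ab

Root of Bbaug7 = Bb. The 7th is a minor 7th: Bb up a minor 7th → Ab.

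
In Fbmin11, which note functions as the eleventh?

Fbmin11 is built on Fb; its 11th is a perfect 11th above the root.
A fourth above F uses the letter B, and the perfect 11th above Fb is Bbb.

Bbb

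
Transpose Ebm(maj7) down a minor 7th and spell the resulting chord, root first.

Eb down a minor 7th → F. New chord: F minor-major seventh.
Root: F
Minor 3rd (3rd): Ab
Perfect 5th (5th): C
Major 7th (7th): E

F Ab C E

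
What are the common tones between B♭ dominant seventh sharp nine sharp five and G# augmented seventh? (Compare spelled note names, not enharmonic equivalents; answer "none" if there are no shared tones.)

B♭ dominant seventh sharp nine sharp five: B-flat D F-sharp A-flat C-sharp
G# augmented seventh: G-sharp B-sharp D-double-sharp F-sharp
Common to both → F-sharp.

F-sharp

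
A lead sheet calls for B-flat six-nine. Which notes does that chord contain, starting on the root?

Root B♭, quality six-nine:
Root: B♭
Major 3rd (3rd): D
Perfect 5th (5th): F
Major 6th (6th): G
Major 9th (9th): C

B♭ D F G C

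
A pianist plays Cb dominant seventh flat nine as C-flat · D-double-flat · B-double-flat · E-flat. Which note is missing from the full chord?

G-flat

The full Cb dominant seventh flat nine chord is C-flat, E-flat, G-flat, B-double-flat, D-double-flat.
Comparing with the voicing, the perfect 5th (5th) — G-flat — is absent.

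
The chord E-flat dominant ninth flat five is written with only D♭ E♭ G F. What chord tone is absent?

B𝄫

E-flat dominant ninth flat five = E♭, G, B𝄫, D♭, F. The voicing lacks the 5th (diminished 5th), B𝄫.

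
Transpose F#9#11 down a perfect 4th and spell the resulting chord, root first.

Transposed root: F# → C# (perfect 4th down). So we spell C# dominant ninth sharp eleven:
Root: C#
Major 3rd (3rd): E#
Perfect 5th (5th): G#
Minor 7th (7th): B
Major 9th (9th): D#
Augmented 11th (11th): F##

C#, E#, G#, B, D#, F##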